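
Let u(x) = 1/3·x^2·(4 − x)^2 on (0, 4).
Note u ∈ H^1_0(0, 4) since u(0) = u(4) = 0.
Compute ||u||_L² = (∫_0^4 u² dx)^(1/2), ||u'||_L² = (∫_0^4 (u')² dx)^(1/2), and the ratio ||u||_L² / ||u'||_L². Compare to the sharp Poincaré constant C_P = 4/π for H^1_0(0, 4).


||u||_L² / ||u'||_L² = 2*sqrt(3)/3 < C_P = 4/π.

u(x) = 1/3·x^2·(4 − x)^2, so u'(x) = 4*x*(x - 4)*(x - 2)/3.
u(x) = 1/3·x^2·(4 − x)^2 vanishes at x = 0 and x = 4, so u ∈ H^1_0(0, 4). Differentiate via the product rule and integrate the resulting polynomials term by term.
  ∫_0^4 u² dx = ∫_0^4 (x^8/9 - 16*x^7/9 + 32*x^6/3 - 256*x^5/9 + 256*x^4/9) dx. Term by term:
    ∫_0^4 x^8/9 dx = 262144/81;  ∫_0^4 -16*x^7/9 dx = -131072/9;  ∫_0^4 32*x^6/3 dx = 524288/21;
    ∫_0^4 -256*x^5/9 dx = -524288/27;  ∫_0^4 256*x^4/9 dx = 262144/45.
  Sum: 262144/81 − 131072/9 + 524288/21 − 524288/27 + 262144/45 = 131072/2835.
  ∫_0^4 (u')² dx = ∫_0^4 (16*x^6/9 - 64*x^5/3 + 832*x^4/9 - 512*x^3/3 + 1024*x^2/9) dx. Term by term:
    ∫_0^4 16*x^6/9 dx = 262144/63;  ∫_0^4 -64*x^5/3 dx = -131072/9;  ∫_0^4 832*x^4/9 dx = 851968/45;
    ∫_0^4 -512*x^3/3 dx = -32768/3;  ∫_0^4 1024*x^2/9 dx = 65536/27.
  Sum: 262144/63 − 131072/9 + 851968/45 − 32768/3 + 65536/27 = 32768/945.
∫_0^4 u² dx = 131072/2835, so ||u||_L² = 256*sqrt(70)/315.
∫_0^4 (u')² dx = 32768/945, so ||u'||_L² = 128*sqrt(210)/315.
Ratio ||u||_L² / ||u'||_L² = 2*sqrt(3)/3.
Sharp Poincaré constant on H^1_0(0, 4) is C_P = L/π = 4/π, achieved by sin(π/4·x).
A polynomial bump cannot attain the sharp Poincaré constant (only the first sine eigenfunction does), so the ratio is strictly less than C_P, consistent with ||u||_L² ≤ C_P ||u'||_L².


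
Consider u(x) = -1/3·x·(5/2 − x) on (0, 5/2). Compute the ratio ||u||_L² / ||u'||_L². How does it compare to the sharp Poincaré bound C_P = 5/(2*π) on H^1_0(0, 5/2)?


||u||_L² / ||u'||_L² = sqrt(10)/4 < C_P = 5/(2*π).

u(x) = -1/3·x·(5/2 − x), so u'(x) = 2*x/3 - 5/6.
u(x) = -1/3·x·(5/2 − x) vanishes at x = 0 and x = 5/2, so u ∈ H^1_0(0, 5/2). Differentiate via the product rule and integrate the resulting polynomials term by term.
  ∫_0^5/2 u² dx = ∫_0^5/2 (x^4/9 - 5*x^3/9 + 25*x^2/36) dx. Term by term:
    ∫_0^5/2 x^4/9 dx = 625/288;  ∫_0^5/2 -5*x^3/9 dx = -3125/576;  ∫_0^5/2 25*x^2/36 dx = 3125/864.
  Sum: 625/288 − 3125/576 + 3125/864 = 625/1728.
  ∫_0^5/2 (u')² dx = ∫_0^5/2 (4*x^2/9 - 10*x/9 + 25/36) dx. Term by term:
    ∫_0^5/2 4*x^2/9 dx = 125/54;  ∫_0^5/2 -10*x/9 dx = -125/36;  ∫_0^5/2 25/36 dx = 125/72.
  Sum: 125/54 − 125/36 + 125/72 = 125/216.
∫_0^5/2 u² dx = 625/1728, so ||u||_L² = 25*sqrt(3)/72.
∫_0^5/2 (u')² dx = 125/216, so ||u'||_L² = 5*sqrt(30)/36.
Ratio ||u||_L² / ||u'||_L² = sqrt(10)/4.
Sharp Poincaré constant on H^1_0(0, 5/2) is C_P = L/π = 5/(2*π), achieved by sin(2*π/5·x).
A polynomial bump cannot attain the sharp Poincaré constant (only the first sine eigenfunction does), so the ratio is strictly less than C_P, consistent with ||u||_L² ≤ C_P ||u'||_L².


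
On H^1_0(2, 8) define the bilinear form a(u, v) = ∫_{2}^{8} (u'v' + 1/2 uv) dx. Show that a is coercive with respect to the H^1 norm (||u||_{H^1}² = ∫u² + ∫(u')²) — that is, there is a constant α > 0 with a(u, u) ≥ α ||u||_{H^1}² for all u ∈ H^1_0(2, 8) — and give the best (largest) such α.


α = (π^2 + 18)/(π^2 + 36)

Coercivity of a(·,·) on H^1_0(2, 8) means a(u, u) ≥ α ||u||_{H^1}² for every u ∈ H^1_0.
The interval has length L = 6, and Poincaré/coercivity depend only on L. Here a(u, u) = ∫(u')² + (1/2)·∫u².
Here 0 < c = 1/2 < 1. The condition a(u,u) ≥ α||u||_{H^1}² reads (1−α)∫(u')² ≥ (α−c)∫u². Any admissible α is ≤ 1 (rapidly oscillating u have ∫u²/∫(u')² → 0), and α = 1 would force 0 ≥ (1−c)∫u², impossible since c < 1; so 1−α > 0. By the sharp Poincaré inequality on H^1_0 of an interval of length L, ∫(u')² ≥ (π/L)²∫u² with equality for the first sine mode sin(π(x−x₀)/L) (x₀ the left endpoint), so the inequality holds for all u iff (1−α)(π/L)² ≥ α − c, i.e. α ≤ ((π/L)² + c)/((π/L)² + 1) = (1 + c(L/π)²)/(1 + (L/π)²). With (π/L)² = π^2/36 and c = 1/2, the largest admissible constant is α = ((π/L)² + c)/((π/L)² + 1).
Simplifying, α = (π^2 + 18)/(π^2 + 36).


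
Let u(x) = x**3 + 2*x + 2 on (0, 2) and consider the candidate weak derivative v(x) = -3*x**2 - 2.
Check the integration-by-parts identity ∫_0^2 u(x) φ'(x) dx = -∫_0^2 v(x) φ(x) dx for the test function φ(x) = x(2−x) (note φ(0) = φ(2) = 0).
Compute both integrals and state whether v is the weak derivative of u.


LHS = -112/15, RHS = 112/15. No, v is not the weak derivative of u.

u(x) = x**3 + 2*x + 2, classical derivative u'(x) = 3*x**2 + 2.
φ(x) = x(2−x), so φ'(x) = 2 - 2*x.
Note φ(0) = φ(2) = 0, so the boundary term u·φ vanishes.
LHS = ∫_0^2 u(x) φ'(x) dx = ∫_0^2 (-2*x^4 + 2*x^3 - 4*x^2 + 4) dx. Term by term:
  ∫_0^2 -2*x^4 dx = -64/5;  ∫_0^2 2*x^3 dx = 8;  ∫_0^2 -4*x^2 dx = -32/3;
  ∫_0^2 4 dx = 8.
Sum: -64/5 + 8 − 32/3 + 8 = -112/15.
So LHS = -112/15.
∫_0^2 v(x) φ(x) dx = ∫_0^2 (3*x^4 - 6*x^3 + 2*x^2 - 4*x) dx. Term by term:
  ∫_0^2 3*x^4 dx = 96/5;  ∫_0^2 -6*x^3 dx = -24;  ∫_0^2 2*x^2 dx = 16/3;
  ∫_0^2 -4*x dx = -8.
Sum: 96/5 − 24 + 16/3 − 8 = -112/15.
So RHS = -∫_0^2 v(x) φ(x) dx = 112/15.
LHS − RHS = -224/15 ≠ 0, so the identity fails.
(For a valid weak derivative the identity must hold for EVERY test function, in particular this one. The failure shows v is NOT the weak derivative of u.)
Correct weak derivative would be u'(x) = 3*x**2 + 2.


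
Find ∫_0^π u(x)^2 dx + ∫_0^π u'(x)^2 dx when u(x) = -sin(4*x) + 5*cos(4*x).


||u||_{H^1(0,π)}^2 = 221*π

u'(x) = -20*sin(4*x) - 4*cos(4*x).
Expand u² and (u')² and integrate term by term on (0, π), using: for integers n ≥ 1, ∫_0^π sin²(nx) dx = ∫_0^π cos²(nx) dx = π/2; for n ≠ n', ∫_0^π sin(nx)sin(n'x) dx = ∫_0^π cos(nx)cos(n'x) dx = 0; and by product-to-sum, ∫_0^π sin(nx)cos(n'x) dx = ½∫_0^π [sin((n+n')x) + sin((n−n')x)] dx, which is 0 when n+n' is even and 2n/(n²−n'²) when n+n' is odd (it need not vanish on (0, π)).
  u² squared terms: (-1)²·∫sin(4x)² dx = 1·π/2 = π/2;  (5)²·∫cos(4x)² dx = 25·π/2 = 25*π/2.
  u² cross terms: 2·(-1)·(5)·∫sin(4x)·cos(4x) dx = -10·(0) = 0.
  So ∫_0^π u² dx = π/2 + 25*π/2 + 0 = 13*π.
  (u')² squared terms: (-20)²·∫sin(4x)² dx = 400·π/2 = 200*π;  (-4)²·∫cos(4x)² dx = 16·π/2 = 8*π.
  (u')² cross terms: 2·(-20)·(-4)·∫sin(4x)·cos(4x) dx = 160·(0) = 0.
  So ∫_0^π (u')² dx = 200*π + 8*π + 0 = 208*π.
||u||_{H^1}^2 = (13*π) + (208*π) = 221*π.


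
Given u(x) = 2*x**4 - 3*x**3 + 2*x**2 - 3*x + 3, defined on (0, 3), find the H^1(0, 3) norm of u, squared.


||u||_{H^1}^2 = 355149/35

The H^1 norm (squared) on an interval (0, L) is
  ||u||_{H^1}^2 = ∫_0^L u(x)^2 dx + ∫_0^L u'(x)^2 dx.
Compute u'(x) = 8*x**3 - 9*x**2 + 4*x - 3.
Then u(x)^2 = 4*x**8 - 12*x**7 + 17*x**6 - 24*x**5 + 34*x**4 - 30*x**3 + 21*x**2 - 18*x + 9 and u'(x)^2 = 64*x**6 - 144*x**5 + 145*x**4 - 120*x**3 + 70*x**2 - 24*x + 9.
Integrate each monomial from 0 to 3 using ∫_0^3 c·x^n dx = c·3^(n+1)/(n+1):
  ∫_0^3 u(x)^2 dx = ∫_0^3 (4*x^8 - 12*x^7 + 17*x^6 - 24*x^5 + 34*x^4 - 30*x^3 + 21*x^2 - 18*x + 9) dx. Term by term:
    ∫_0^3 4*x^8 dx = 8748;  ∫_0^3 -12*x^7 dx = -19683/2;  ∫_0^3 17*x^6 dx = 37179/7;
    ∫_0^3 -24*x^5 dx = -2916;  ∫_0^3 34*x^4 dx = 8262/5;  ∫_0^3 -30*x^3 dx = -1215/2;
    ∫_0^3 21*x^2 dx = 189;  ∫_0^3 -18*x dx = -81;  ∫_0^3 9 dx = 27.
  Sum: 8748 − 19683/2 + 37179/7 − 2916 + 8262/5 − 1215/2 + 189 − 81 + 27 = 86859/35.
  ∫_0^3 u'(x)^2 dx = ∫_0^3 (64*x^6 - 144*x^5 + 145*x^4 - 120*x^3 + 70*x^2 - 24*x + 9) dx. Term by term:
    ∫_0^3 64*x^6 dx = 139968/7;  ∫_0^3 -144*x^5 dx = -17496;  ∫_0^3 145*x^4 dx = 7047;
    ∫_0^3 -120*x^3 dx = -2430;  ∫_0^3 70*x^2 dx = 630;  ∫_0^3 -24*x dx = -108;
    ∫_0^3 9 dx = 27.
  Sum: 139968/7 − 17496 + 7047 − 2430 + 630 − 108 + 27 = 53658/7.
Adding: ||u||_{H^1}^2 = 86859/35 + 53658/7 = 355149/35.


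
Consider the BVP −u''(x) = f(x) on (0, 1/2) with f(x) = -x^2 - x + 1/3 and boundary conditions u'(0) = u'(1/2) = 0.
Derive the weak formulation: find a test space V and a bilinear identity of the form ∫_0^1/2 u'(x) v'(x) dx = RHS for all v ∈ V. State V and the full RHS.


V = H^1(0, 1/2) (no boundary constraint on v; u is determined up to an additive constant); weak form: ∫_0^1/2 u'v' dx = ∫_0^1/2 (-x^2 - x + 1/3) v dx for all v ∈ V.

Multiply both sides by a test function v and integrate from 0 to 1/2:
  ∫_0^1/2 −u''(x) v(x) dx = ∫_0^1/2 f(x) v(x) dx.
Integrate the LHS by parts once:
  ∫_0^1/2 −u'' v dx = −[u'(x) v(x)]_0^1/2 + ∫_0^1/2 u'(x) v'(x) dx.
Thus ∫_0^1/2 u'(x) v'(x) dx = ∫_0^1/2 f(x) v(x) dx + [u'(x) v(x)]_0^1/2.
Choose V so that boundary terms are either known or forced to vanish.
u has homogeneous Neumann: u'(0) = u'(1/2) = 0. So [u' v]_0^1/2 = 0·v(1/2) − 0·v(0) = 0 for any v; take V = H^1(0, 1/2).
Weak formulation: find u (satisfying any essential BC) such that ∫_0^1/2 u'(x) v'(x) dx = ∫_0^1/2 f v dx for all v ∈ V (homogeneous Neumann, so boundary terms vanish).
Substituting f(x) = -x^2 - x + 1/3, the right-hand side is ∫_0^1/2 (-x^2 - x + 1/3) v dx.
Compatibility check (pure Neumann): taking v ≡ 1 ∈ V gives 0 = ∫_0^1/2 f dx + (0) − (0), i.e. ∫_0^1/2 f dx must equal u'(0) − u'(1/2) = 0. Indeed ∫_0^1/2 (-x^2 - x + 1/3) dx = 0, so the data are compatible. The solution is then unique only up to an additive constant (fix it e.g. by requiring ∫_0^1/2 u dx = 0).


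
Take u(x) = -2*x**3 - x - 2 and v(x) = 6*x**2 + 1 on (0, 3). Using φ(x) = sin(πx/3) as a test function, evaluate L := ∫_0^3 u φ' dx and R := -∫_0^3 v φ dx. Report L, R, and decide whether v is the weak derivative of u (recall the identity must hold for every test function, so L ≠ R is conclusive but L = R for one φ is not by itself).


LHS = -648/π^3 + 168/π, RHS = -168/π + 648/π^3. No, v is not the weak derivative of u.

u(x) = -2*x**3 - x - 2, classical derivative u'(x) = -6*x**2 - 1.
φ(x) = sin(πx/3), so φ'(x) = π*cos(π*x/3)/3.
Note φ(0) = φ(3) = 0, so the boundary term u·φ vanishes.
LHS = ∫_0^3 u(x) φ'(x) dx = ∫_0^3 (-2*π*x^3*cos(π*x/3)/3 - π*x*cos(π*x/3)/3 - 2*π*cos(π*x/3)/3) dx. Term by term:
  ∫_0^3 -2*π*cos(π*x/3)/3 dx = 0;  ∫_0^3 -2*π*x^3*cos(π*x/3)/3 dx = -648/π^3 + 162/π;  ∫_0^3 -π*x*cos(π*x/3)/3 dx = 6/π.
Sum: 0 + -648/π^3 + 162/π + 6/π = -648/π^3 + 168/π.
So LHS = -648/π^3 + 168/π.
∫_0^3 v(x) φ(x) dx = ∫_0^3 (6*x^2*sin(π*x/3) + sin(π*x/3)) dx. Term by term:
  ∫_0^3 6*x^2*sin(π*x/3) dx = -648/π^3 + 162/π;  ∫_0^3 sin(π*x/3) dx = 6/π.
Sum: -648/π^3 + 162/π + 6/π = -648/π^3 + 168/π.
So RHS = -∫_0^3 v(x) φ(x) dx = -168/π + 648/π^3.
LHS − RHS = -1296/π^3 + 336/π ≠ 0, so the identity fails.
(For a valid weak derivative the identity must hold for EVERY test function, in particular this one. The failure shows v is NOT the weak derivative of u.)
Correct weak derivative would be u'(x) = -6*x**2 - 1.


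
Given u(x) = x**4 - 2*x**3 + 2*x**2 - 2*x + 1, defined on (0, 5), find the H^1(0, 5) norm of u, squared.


||u||_{H^1}^2 = 21981775/126

The H^1 norm (squared) on an interval (0, L) is
  ||u||_{H^1}^2 = ∫_0^L u(x)^2 dx + ∫_0^L u'(x)^2 dx.
Compute u'(x) = 4*x**3 - 6*x**2 + 4*x - 2.
Then u(x)^2 = x**8 - 4*x**7 + 8*x**6 - 12*x**5 + 14*x**4 - 12*x**3 + 8*x**2 - 4*x + 1 and u'(x)^2 = 16*x**6 - 48*x**5 + 68*x**4 - 64*x**3 + 40*x**2 - 16*x + 4.
Integrate each monomial from 0 to 5 using ∫_0^5 c·x^n dx = c·5^(n+1)/(n+1):
  ∫_0^5 u(x)^2 dx = ∫_0^5 (x^8 - 4*x^7 + 8*x^6 - 12*x^5 + 14*x^4 - 12*x^3 + 8*x^2 - 4*x + 1) dx. Term by term:
    ∫_0^5 x^8 dx = 1953125/9;  ∫_0^5 -4*x^7 dx = -390625/2;  ∫_0^5 8*x^6 dx = 625000/7;
    ∫_0^5 -12*x^5 dx = -31250;  ∫_0^5 14*x^4 dx = 8750;  ∫_0^5 -12*x^3 dx = -1875;
    ∫_0^5 8*x^2 dx = 1000/3;  ∫_0^5 -4*x dx = -50;  ∫_0^5 1 dx = 5.
  Sum: 1953125/9 − 390625/2 + 625000/7 − 31250 + 8750 − 1875 + 1000/3 − 50 + 5 = 10949455/126.
  ∫_0^5 u'(x)^2 dx = ∫_0^5 (16*x^6 - 48*x^5 + 68*x^4 - 64*x^3 + 40*x^2 - 16*x + 4) dx. Term by term:
    ∫_0^5 16*x^6 dx = 1250000/7;  ∫_0^5 -48*x^5 dx = -125000;  ∫_0^5 68*x^4 dx = 42500;
    ∫_0^5 -64*x^3 dx = -10000;  ∫_0^5 40*x^2 dx = 5000/3;  ∫_0^5 -16*x dx = -200;
    ∫_0^5 4 dx = 20.
  Sum: 1250000/7 − 125000 + 42500 − 10000 + 5000/3 − 200 + 20 = 1838720/21.
Adding: ||u||_{H^1}^2 = 10949455/126 + 1838720/21 = 21981775/126.


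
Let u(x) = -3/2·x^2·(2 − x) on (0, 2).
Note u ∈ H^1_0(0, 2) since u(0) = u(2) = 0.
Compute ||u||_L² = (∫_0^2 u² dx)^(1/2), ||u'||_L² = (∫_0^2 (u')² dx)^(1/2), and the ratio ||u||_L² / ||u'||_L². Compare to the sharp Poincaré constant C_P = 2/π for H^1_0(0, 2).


||u||_L² / ||u'||_L² = sqrt(14)/7 < C_P = 2/π.

u(x) = -3/2·x^2·(2 − x), so u'(x) = 3*x*(3*x - 4)/2.
u(x) = -3/2·x^2·(2 − x) vanishes at x = 0 and x = 2, so u ∈ H^1_0(0, 2). Differentiate via the product rule and integrate the resulting polynomials term by term.
  ∫_0^2 u² dx = ∫_0^2 (9*x^6/4 - 9*x^5 + 9*x^4) dx. Term by term:
    ∫_0^2 9*x^6/4 dx = 288/7;  ∫_0^2 -9*x^5 dx = -96;  ∫_0^2 9*x^4 dx = 288/5.
  Sum: 288/7 − 96 + 288/5 = 96/35.
  ∫_0^2 (u')² dx = ∫_0^2 (81*x^4/4 - 54*x^3 + 36*x^2) dx. Term by term:
    ∫_0^2 81*x^4/4 dx = 648/5;  ∫_0^2 -54*x^3 dx = -216;  ∫_0^2 36*x^2 dx = 96.
  Sum: 648/5 − 216 + 96 = 48/5.
∫_0^2 u² dx = 96/35, so ||u||_L² = 4*sqrt(210)/35.
∫_0^2 (u')² dx = 48/5, so ||u'||_L² = 4*sqrt(15)/5.
Ratio ||u||_L² / ||u'||_L² = sqrt(14)/7.
Sharp Poincaré constant on H^1_0(0, 2) is C_P = L/π = 2/π, achieved by sin(π/2·x).
A polynomial bump cannot attain the sharp Poincaré constant (only the first sine eigenfunction does), so the ratio is strictly less than C_P, consistent with ||u||_L² ≤ C_P ||u'||_L².


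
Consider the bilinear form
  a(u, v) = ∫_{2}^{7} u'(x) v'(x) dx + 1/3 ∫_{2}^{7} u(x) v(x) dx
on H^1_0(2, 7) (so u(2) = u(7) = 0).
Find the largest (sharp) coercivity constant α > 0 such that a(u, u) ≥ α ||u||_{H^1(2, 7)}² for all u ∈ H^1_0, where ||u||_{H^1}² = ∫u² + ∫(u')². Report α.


α = (25/3 + π^2)/(π^2 + 25)

Coercivity of a(·,·) on H^1_0(2, 7) means a(u, u) ≥ α ||u||_{H^1}² for every u ∈ H^1_0.
The interval has length L = 5, and Poincaré/coercivity depend only on L. Here a(u, u) = ∫(u')² + (1/3)·∫u².
Here 0 < c = 1/3 < 1. The condition a(u,u) ≥ α||u||_{H^1}² reads (1−α)∫(u')² ≥ (α−c)∫u². Any admissible α is ≤ 1 (rapidly oscillating u have ∫u²/∫(u')² → 0), and α = 1 would force 0 ≥ (1−c)∫u², impossible since c < 1; so 1−α > 0. By the sharp Poincaré inequality on H^1_0 of an interval of length L, ∫(u')² ≥ (π/L)²∫u² with equality for the first sine mode sin(π(x−x₀)/L) (x₀ the left endpoint), so the inequality holds for all u iff (1−α)(π/L)² ≥ α − c, i.e. α ≤ ((π/L)² + c)/((π/L)² + 1) = (1 + c(L/π)²)/(1 + (L/π)²). With (π/L)² = π^2/25 and c = 1/3, the largest admissible constant is α = ((π/L)² + c)/((π/L)² + 1).
Simplifying, α = (25/3 + π^2)/(π^2 + 25).


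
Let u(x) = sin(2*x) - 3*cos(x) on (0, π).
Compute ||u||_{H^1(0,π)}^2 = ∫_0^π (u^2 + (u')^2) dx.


||u||_{H^1(0,π)}^2 = -16 + 23*π/2

u'(x) = 3*sin(x) + 2*cos(2*x).
Expand u² and (u')² and integrate term by term on (0, π), using: for integers n ≥ 1, ∫_0^π sin²(nx) dx = ∫_0^π cos²(nx) dx = π/2; for n ≠ n', ∫_0^π sin(nx)sin(n'x) dx = ∫_0^π cos(nx)cos(n'x) dx = 0; and by product-to-sum, ∫_0^π sin(nx)cos(n'x) dx = ½∫_0^π [sin((n+n')x) + sin((n−n')x)] dx, which is 0 when n+n' is even and 2n/(n²−n'²) when n+n' is odd (it need not vanish on (0, π)).
  u² squared terms: (-3)²·∫cos(x)² dx = 9·π/2 = 9*π/2;  (1)²·∫sin(2x)² dx = 1·π/2 = π/2.
  u² cross terms: 2·(-3)·(1)·∫cos(x)·sin(2x) dx = -6·(4/3) = -8.
  So ∫_0^π u² dx = 9*π/2 + π/2 − 8 = -8 + 5*π.
  (u')² squared terms: (2)²·∫cos(2x)² dx = 4·π/2 = 2*π;  (3)²·∫sin(x)² dx = 9·π/2 = 9*π/2.
  (u')² cross terms: 2·(2)·(3)·∫cos(2x)·sin(x) dx = 12·(-2/3) = -8.
  So ∫_0^π (u')² dx = 2*π + 9*π/2 − 8 = -8 + 13*π/2.
||u||_{H^1}^2 = (-8 + 5*π) + (-8 + 13*π/2) = -16 + 23*π/2.


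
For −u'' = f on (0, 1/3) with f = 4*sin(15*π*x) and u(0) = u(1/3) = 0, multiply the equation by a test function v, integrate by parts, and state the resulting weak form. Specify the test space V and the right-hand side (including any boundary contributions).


V = H^1_0(0, 1/3) (so v(0) = v(1/3) = 0); weak form: ∫_0^1/3 u'v' dx = ∫_0^1/3 (4*sin(15*π*x)) v dx for all v ∈ V.

Multiply both sides by a test function v and integrate from 0 to 1/3:
  ∫_0^1/3 −u''(x) v(x) dx = ∫_0^1/3 f(x) v(x) dx.
Integrate the LHS by parts once:
  ∫_0^1/3 −u'' v dx = −[u'(x) v(x)]_0^1/3 + ∫_0^1/3 u'(x) v'(x) dx.
Thus ∫_0^1/3 u'(x) v'(x) dx = ∫_0^1/3 f(x) v(x) dx + [u'(x) v(x)]_0^1/3.
Choose V so that boundary terms are either known or forced to vanish.
u is Dirichlet: u(0) = u(1/3) = 0. Let V = H^1_0(0, 1/3); then v(0) = v(1/3) = 0, and [u' v]_0^1/3 = 0.
Weak formulation: find u (satisfying any essential BC) such that ∫_0^1/3 u'(x) v'(x) dx = ∫_0^1/3 f v dx for all v ∈ V.
Substituting f(x) = 4*sin(15*π*x), the right-hand side is ∫_0^1/3 (4*sin(15*π*x)) v dx.


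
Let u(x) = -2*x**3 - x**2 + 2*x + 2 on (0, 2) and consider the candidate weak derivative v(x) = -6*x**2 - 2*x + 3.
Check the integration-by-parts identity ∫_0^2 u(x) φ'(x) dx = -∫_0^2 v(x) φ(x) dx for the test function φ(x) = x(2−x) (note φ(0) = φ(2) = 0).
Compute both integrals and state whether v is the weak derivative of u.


LHS = 48/5, RHS = 124/15. No, v is not the weak derivative of u.

u(x) = -2*x**3 - x**2 + 2*x + 2, classical derivative u'(x) = -6*x**2 - 2*x + 2.
φ(x) = x(2−x), so φ'(x) = 2 - 2*x.
Note φ(0) = φ(2) = 0, so the boundary term u·φ vanishes.
LHS = ∫_0^2 u(x) φ'(x) dx = ∫_0^2 (4*x^4 - 2*x^3 - 6*x^2 + 4) dx. Term by term:
  ∫_0^2 4*x^4 dx = 128/5;  ∫_0^2 -2*x^3 dx = -8;  ∫_0^2 -6*x^2 dx = -16;
  ∫_0^2 4 dx = 8.
Sum: 128/5 − 8 − 16 + 8 = 48/5.
So LHS = 48/5.
∫_0^2 v(x) φ(x) dx = ∫_0^2 (6*x^4 - 10*x^3 - 7*x^2 + 6*x) dx. Term by term:
  ∫_0^2 6*x^4 dx = 192/5;  ∫_0^2 -10*x^3 dx = -40;  ∫_0^2 -7*x^2 dx = -56/3;
  ∫_0^2 6*x dx = 12.
Sum: 192/5 − 40 − 56/3 + 12 = -124/15.
So RHS = -∫_0^2 v(x) φ(x) dx = 124/15.
LHS − RHS = 4/3 ≠ 0, so the identity fails.
(For a valid weak derivative the identity must hold for EVERY test function, in particular this one. The failure shows v is NOT the weak derivative of u.)
Correct weak derivative would be u'(x) = -6*x**2 - 2*x + 2.


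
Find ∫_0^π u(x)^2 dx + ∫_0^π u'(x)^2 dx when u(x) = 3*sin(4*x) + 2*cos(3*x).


||u||_{H^1(0,π)}^2 = 960/7 + 193*π/2

u'(x) = -6*sin(3*x) + 12*cos(4*x).
Expand u² and (u')² and integrate term by term on (0, π), using: for integers n ≥ 1, ∫_0^π sin²(nx) dx = ∫_0^π cos²(nx) dx = π/2; for n ≠ n', ∫_0^π sin(nx)sin(n'x) dx = ∫_0^π cos(nx)cos(n'x) dx = 0; and by product-to-sum, ∫_0^π sin(nx)cos(n'x) dx = ½∫_0^π [sin((n+n')x) + sin((n−n')x)] dx, which is 0 when n+n' is even and 2n/(n²−n'²) when n+n' is odd (it need not vanish on (0, π)).
  u² squared terms: (2)²·∫cos(3x)² dx = 4·π/2 = 2*π;  (3)²·∫sin(4x)² dx = 9·π/2 = 9*π/2.
  u² cross terms: 2·(2)·(3)·∫cos(3x)·sin(4x) dx = 12·(8/7) = 96/7.
  So ∫_0^π u² dx = 2*π + 9*π/2 + 96/7 = 96/7 + 13*π/2.
  (u')² squared terms: (-6)²·∫sin(3x)² dx = 36·π/2 = 18*π;  (12)²·∫cos(4x)² dx = 144·π/2 = 72*π.
  (u')² cross terms: 2·(-6)·(12)·∫sin(3x)·cos(4x) dx = -144·(-6/7) = 864/7.
  So ∫_0^π (u')² dx = 18*π + 72*π + 864/7 = 864/7 + 90*π.
||u||_{H^1}^2 = (96/7 + 13*π/2) + (864/7 + 90*π) = 960/7 + 193*π/2.


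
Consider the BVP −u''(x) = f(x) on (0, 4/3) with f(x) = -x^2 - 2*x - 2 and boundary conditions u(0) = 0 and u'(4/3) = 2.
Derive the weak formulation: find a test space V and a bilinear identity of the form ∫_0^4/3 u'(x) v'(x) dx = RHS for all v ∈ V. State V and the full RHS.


V = {v ∈ H^1(0, 4/3) : v(0) = 0} (test functions vanish at x = 0 where u is specified); weak form: ∫_0^4/3 u'v' dx = ∫_0^4/3 (-x^2 - 2*x - 2) v dx + 2·v(4/3) for all v ∈ V.

Multiply both sides by a test function v and integrate from 0 to 4/3:
  ∫_0^4/3 −u''(x) v(x) dx = ∫_0^4/3 f(x) v(x) dx.
Integrate the LHS by parts once:
  ∫_0^4/3 −u'' v dx = −[u'(x) v(x)]_0^4/3 + ∫_0^4/3 u'(x) v'(x) dx.
Thus ∫_0^4/3 u'(x) v'(x) dx = ∫_0^4/3 f(x) v(x) dx + [u'(x) v(x)]_0^4/3.
Choose V so that boundary terms are either known or forced to vanish.
Mixed BC: u(0) = 0 (Dirichlet) and u'(4/3) = 2 (Neumann). Define V = {v ∈ H^1(0, 4/3) : v(0) = 0}. Then [u' v]_0^4/3 = u'(4/3)·v(4/3) − u'(0)·0 = 2·v(4/3).
Weak formulation: find u (satisfying any essential BC) such that ∫_0^4/3 u'(x) v'(x) dx = ∫_0^4/3 f v dx + 2·v(4/3) for all v ∈ V (Dirichlet at 0 absorbed into V; Neumann datum at x = 4/3 contributes the boundary term).
Substituting f(x) = -x^2 - 2*x - 2, the right-hand side is ∫_0^4/3 (-x^2 - 2*x - 2) v dx + 2·v(4/3).


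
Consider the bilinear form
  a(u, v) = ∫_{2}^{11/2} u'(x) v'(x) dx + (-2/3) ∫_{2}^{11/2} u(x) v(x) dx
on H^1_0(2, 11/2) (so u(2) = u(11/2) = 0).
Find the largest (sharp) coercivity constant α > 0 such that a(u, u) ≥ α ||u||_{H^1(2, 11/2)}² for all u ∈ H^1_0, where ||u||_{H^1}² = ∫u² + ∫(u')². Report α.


α = 2*(-49 + 6*π^2)/(3*(4*π^2 + 49))

Coercivity of a(·,·) on H^1_0(2, 11/2) means a(u, u) ≥ α ||u||_{H^1}² for every u ∈ H^1_0.
The interval has length L = 7/2, and Poincaré/coercivity depend only on L. Here a(u, u) = ∫(u')² + (-2/3)·∫u².
Here c = -2/3 < 0 with |c| < (π/L)² = 4*π^2/49, so coercivity still holds. The condition a(u,u) ≥ α||u||_{H^1}² reads (1−α)∫(u')² ≥ (α−c)∫u². Any admissible α is ≤ 1 (rapidly oscillating u have ∫u²/∫(u')² → 0), and α = 1 would force 0 ≥ (1−c)∫u², impossible since c < 1; so 1−α > 0. By the sharp Poincaré inequality on H^1_0 of an interval of length L, ∫(u')² ≥ (π/L)²∫u² with equality for the first sine mode sin(π(x−x₀)/L) (x₀ the left endpoint), so the inequality holds for all u iff (1−α)(π/L)² ≥ α − c, i.e. α ≤ ((π/L)² + c)/((π/L)² + 1) = (1 + c(L/π)²)/(1 + (L/π)²). (Direct route, valid since c ≤ 0: Poincaré gives c∫u² ≥ c(L/π)²∫(u')², so a(u,u) ≥ (1 + c(L/π)²)∫(u')², while ||u||_{H^1}² ≤ (1 + (L/π)²)∫(u')²; dividing yields the same α.) With (π/L)² = 4*π^2/49 and c = -2/3, the largest admissible constant is α = ((π/L)² + c)/((π/L)² + 1).
Simplifying, α = 2*(-49 + 6*π^2)/(3*(4*π^2 + 49)).


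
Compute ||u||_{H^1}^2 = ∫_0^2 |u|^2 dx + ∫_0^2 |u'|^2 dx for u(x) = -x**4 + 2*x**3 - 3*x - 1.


||u||_{H^1}^2 = 16696/315

The H^1 norm (squared) on an interval (0, L) is
  ||u||_{H^1}^2 = ∫_0^L u(x)^2 dx + ∫_0^L u'(x)^2 dx.
Compute u'(x) = -4*x**3 + 6*x**2 - 3.
Then u(x)^2 = x**8 - 4*x**7 + 4*x**6 + 6*x**5 - 10*x**4 - 4*x**3 + 9*x**2 + 6*x + 1 and u'(x)^2 = 16*x**6 - 48*x**5 + 36*x**4 + 24*x**3 - 36*x**2 + 9.
Integrate each monomial from 0 to 2 using ∫_0^2 c·x^n dx = c·2^(n+1)/(n+1):
  ∫_0^2 u(x)^2 dx = ∫_0^2 (x^8 - 4*x^7 + 4*x^6 + 6*x^5 - 10*x^4 - 4*x^3 + 9*x^2 + 6*x + 1) dx. Term by term:
    ∫_0^2 x^8 dx = 512/9;  ∫_0^2 -4*x^7 dx = -128;  ∫_0^2 4*x^6 dx = 512/7;
    ∫_0^2 6*x^5 dx = 64;  ∫_0^2 -10*x^4 dx = -64;  ∫_0^2 -4*x^3 dx = -16;
    ∫_0^2 9*x^2 dx = 24;  ∫_0^2 6*x dx = 12;  ∫_0^2 1 dx = 2.
  Sum: 512/9 − 128 + 512/7 + 64 − 64 − 16 + 24 + 12 + 2 = 1514/63.
  ∫_0^2 u'(x)^2 dx = ∫_0^2 (16*x^6 - 48*x^5 + 36*x^4 + 24*x^3 - 36*x^2 + 9) dx. Term by term:
    ∫_0^2 16*x^6 dx = 2048/7;  ∫_0^2 -48*x^5 dx = -512;  ∫_0^2 36*x^4 dx = 1152/5;
    ∫_0^2 24*x^3 dx = 96;  ∫_0^2 -36*x^2 dx = -96;  ∫_0^2 9 dx = 18.
  Sum: 2048/7 − 512 + 1152/5 + 96 − 96 + 18 = 1014/35.
Adding: ||u||_{H^1}^2 = 1514/63 + 1014/35 = 16696/315.


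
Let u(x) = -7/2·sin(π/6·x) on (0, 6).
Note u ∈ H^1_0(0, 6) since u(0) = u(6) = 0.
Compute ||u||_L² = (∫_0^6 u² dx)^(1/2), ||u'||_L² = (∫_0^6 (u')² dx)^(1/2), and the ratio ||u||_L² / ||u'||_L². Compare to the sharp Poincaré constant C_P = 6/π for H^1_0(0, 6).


||u||_L² / ||u'||_L² = 6/π = C_P.

u(x) = -7/2·sin(π/6·x), so u'(x) = -7*π*cos(π*x/6)/12.
Writing u(x) = A·sin(kπx/L) with A = -7/2 and k = 1, use ∫_0^L sin²(kπx/L) dx = L/2 and ∫_0^L cos²(kπx/L) dx = L/2.
u² = 49/4·sin²(π/6·x) and (u')² = 49*π^2/144·cos²(π/6·x), and each of sin², cos² integrates to L/2 = 3 over (0, 6).
∫_0^6 u² dx = 147/4, so ||u||_L² = 7*sqrt(3)/2.
∫_0^6 (u')² dx = 49*π^2/48, so ||u'||_L² = 7*sqrt(3)*π/12.
Ratio ||u||_L² / ||u'||_L² = 6/π.
Sharp Poincaré constant on H^1_0(0, 6) is C_P = L/π = 6/π, achieved by sin(π/6·x).
This is the k = 1 eigenfunction (up to amplitude), so the ratio equals the sharp Poincaré constant exactly.


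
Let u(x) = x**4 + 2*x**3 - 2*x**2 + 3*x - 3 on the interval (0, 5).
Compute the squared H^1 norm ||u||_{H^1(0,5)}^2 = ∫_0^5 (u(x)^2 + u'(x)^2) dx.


||u||_{H^1}^2 = 90032815/126

The H^1 norm (squared) on an interval (0, L) is
  ||u||_{H^1}^2 = ∫_0^L u(x)^2 dx + ∫_0^L u'(x)^2 dx.
Compute u'(x) = 4*x**3 + 6*x**2 - 4*x + 3.
Then u(x)^2 = x**8 + 4*x**7 - 2*x**5 + 10*x**4 - 24*x**3 + 21*x**2 - 18*x + 9 and u'(x)^2 = 16*x**6 + 48*x**5 + 4*x**4 - 24*x**3 + 52*x**2 - 24*x + 9.
Integrate each monomial from 0 to 5 using ∫_0^5 c·x^n dx = c·5^(n+1)/(n+1):
  ∫_0^5 u(x)^2 dx = ∫_0^5 (x^8 + 4*x^7 - 2*x^5 + 10*x^4 - 24*x^3 + 21*x^2 - 18*x + 9) dx. Term by term:
    ∫_0^5 x^8 dx = 1953125/9;  ∫_0^5 4*x^7 dx = 390625/2;  ∫_0^5 -2*x^5 dx = -15625/3;
    ∫_0^5 10*x^4 dx = 6250;  ∫_0^5 -24*x^3 dx = -3750;  ∫_0^5 21*x^2 dx = 875;
    ∫_0^5 -18*x dx = -225;  ∫_0^5 9 dx = 45.
  Sum: 1953125/9 + 390625/2 − 15625/3 + 6250 − 3750 + 875 − 225 + 45 = 7385635/18.
  ∫_0^5 u'(x)^2 dx = ∫_0^5 (16*x^6 + 48*x^5 + 4*x^4 - 24*x^3 + 52*x^2 - 24*x + 9) dx. Term by term:
    ∫_0^5 16*x^6 dx = 1250000/7;  ∫_0^5 48*x^5 dx = 125000;  ∫_0^5 4*x^4 dx = 2500;
    ∫_0^5 -24*x^3 dx = -3750;  ∫_0^5 52*x^2 dx = 6500/3;  ∫_0^5 -24*x dx = -300;
    ∫_0^5 9 dx = 45.
  Sum: 1250000/7 + 125000 + 2500 − 3750 + 6500/3 − 300 + 45 = 6388895/21.
Adding: ||u||_{H^1}^2 = 7385635/18 + 6388895/21 = 90032815/126.


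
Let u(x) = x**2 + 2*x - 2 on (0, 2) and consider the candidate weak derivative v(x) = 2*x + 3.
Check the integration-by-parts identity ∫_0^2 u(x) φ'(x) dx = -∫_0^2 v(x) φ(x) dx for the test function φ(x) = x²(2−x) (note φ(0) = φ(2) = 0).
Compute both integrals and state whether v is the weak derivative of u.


LHS = -88/15, RHS = -36/5. No, v is not the weak derivative of u.

u(x) = x**2 + 2*x - 2, classical derivative u'(x) = 2*x + 2.
φ(x) = x²(2−x), so φ'(x) = x*(4 - 3*x).
Note φ(0) = φ(2) = 0, so the boundary term u·φ vanishes.
LHS = ∫_0^2 u(x) φ'(x) dx = ∫_0^2 (-3*x^4 - 2*x^3 + 14*x^2 - 8*x) dx. Term by term:
  ∫_0^2 -3*x^4 dx = -96/5;  ∫_0^2 -2*x^3 dx = -8;  ∫_0^2 14*x^2 dx = 112/3;
  ∫_0^2 -8*x dx = -16.
Sum: -96/5 − 8 + 112/3 − 16 = -88/15.
So LHS = -88/15.
∫_0^2 v(x) φ(x) dx = ∫_0^2 (-2*x^4 + x^3 + 6*x^2) dx. Term by term:
  ∫_0^2 -2*x^4 dx = -64/5;  ∫_0^2 x^3 dx = 4;  ∫_0^2 6*x^2 dx = 16.
Sum: -64/5 + 4 + 16 = 36/5.
So RHS = -∫_0^2 v(x) φ(x) dx = -36/5.
LHS − RHS = 4/3 ≠ 0, so the identity fails.
(For a valid weak derivative the identity must hold for EVERY test function, in particular this one. The failure shows v is NOT the weak derivative of u.)
Correct weak derivative would be u'(x) = 2*x + 2.


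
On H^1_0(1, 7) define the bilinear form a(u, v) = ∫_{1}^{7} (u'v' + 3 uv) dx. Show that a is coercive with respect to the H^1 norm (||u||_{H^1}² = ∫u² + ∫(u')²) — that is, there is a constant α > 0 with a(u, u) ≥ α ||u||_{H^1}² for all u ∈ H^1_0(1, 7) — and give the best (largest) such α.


α = 1

Coercivity of a(·,·) on H^1_0(1, 7) means a(u, u) ≥ α ||u||_{H^1}² for every u ∈ H^1_0.
The interval has length L = 6, and Poincaré/coercivity depend only on L. Here a(u, u) = ∫(u')² + (3)·∫u².
Here c = 3 ≥ 1, so a(u,u) = ∫(u')² + c∫u² ≥ ∫(u')² + ∫u² = ||u||_{H^1}², i.e. α = 1 works. No larger α is possible: a(u,u) ≥ α||u||_{H^1}² means (1−α)∫(u')² ≥ (α−c)∫u², and for the modes u_n = sin(nπ(x−x₀)/L) (x₀ the left endpoint) one has ∫u_n²/∫(u_n')² = (L/(nπ))² → 0, so a(u_n,u_n)/||u_n||_{H^1}² → 1. Hence the optimal constant is α = 1.
Therefore α = 1.


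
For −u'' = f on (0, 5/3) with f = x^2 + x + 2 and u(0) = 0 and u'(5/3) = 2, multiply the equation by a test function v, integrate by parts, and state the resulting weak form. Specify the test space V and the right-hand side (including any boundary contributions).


V = {v ∈ H^1(0, 5/3) : v(0) = 0} (test functions vanish at x = 0 where u is specified); weak form: ∫_0^5/3 u'v' dx = ∫_0^5/3 (x^2 + x + 2) v dx + 2·v(5/3) for all v ∈ V.

Multiply both sides by a test function v and integrate from 0 to 5/3:
  ∫_0^5/3 −u''(x) v(x) dx = ∫_0^5/3 f(x) v(x) dx.
Integrate the LHS by parts once:
  ∫_0^5/3 −u'' v dx = −[u'(x) v(x)]_0^5/3 + ∫_0^5/3 u'(x) v'(x) dx.
Thus ∫_0^5/3 u'(x) v'(x) dx = ∫_0^5/3 f(x) v(x) dx + [u'(x) v(x)]_0^5/3.
Choose V so that boundary terms are either known or forced to vanish.
Mixed BC: u(0) = 0 (Dirichlet) and u'(5/3) = 2 (Neumann). Define V = {v ∈ H^1(0, 5/3) : v(0) = 0}. Then [u' v]_0^5/3 = u'(5/3)·v(5/3) − u'(0)·0 = 2·v(5/3).
Weak formulation: find u (satisfying any essential BC) such that ∫_0^5/3 u'(x) v'(x) dx = ∫_0^5/3 f v dx + 2·v(5/3) for all v ∈ V (Dirichlet at 0 absorbed into V; Neumann datum at x = 5/3 contributes the boundary term).
Substituting f(x) = x^2 + x + 2, the right-hand side is ∫_0^5/3 (x^2 + x + 2) v dx + 2·v(5/3).


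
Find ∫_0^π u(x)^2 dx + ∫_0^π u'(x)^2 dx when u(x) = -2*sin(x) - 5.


||u||_{H^1(0,π)}^2 = 40 + 29*π

u'(x) = -2*cos(x).
Expand u² and (u')² and integrate term by term on (0, π), using: for integers n ≥ 1, ∫_0^π sin²(nx) dx = ∫_0^π cos²(nx) dx = π/2; for n ≠ n', ∫_0^π sin(nx)sin(n'x) dx = ∫_0^π cos(nx)cos(n'x) dx = 0; and by product-to-sum, ∫_0^π sin(nx)cos(n'x) dx = ½∫_0^π [sin((n+n')x) + sin((n−n')x)] dx, which is 0 when n+n' is even and 2n/(n²−n'²) when n+n' is odd (it need not vanish on (0, π)). For the constant mode: ∫_0^π 1 dx = π, ∫_0^π cos(nx) dx = 0, ∫_0^π sin(nx) dx = (1−(−1)^n)/n.
  u² squared terms: (-5)²·∫1 dx = 25·π = 25*π;  (-2)²·∫sin(x)² dx = 4·π/2 = 2*π.
  u² cross terms: 2·(-5)·(-2)·∫1·sin(x) dx = 20·(2) = 40.
  So ∫_0^π u² dx = 25*π + 2*π + 40 = 40 + 27*π.
  (u')² squared terms: (-2)²·∫cos(x)² dx = 4·π/2 = 2*π.
  So ∫_0^π (u')² dx = 2*π.
||u||_{H^1}^2 = (40 + 27*π) + (2*π) = 40 + 29*π.


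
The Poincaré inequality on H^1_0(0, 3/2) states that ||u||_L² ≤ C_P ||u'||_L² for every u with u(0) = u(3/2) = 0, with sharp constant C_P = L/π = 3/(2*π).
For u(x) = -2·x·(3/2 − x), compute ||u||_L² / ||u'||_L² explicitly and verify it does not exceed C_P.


||u||_L² / ||u'||_L² = 3*sqrt(10)/20 < C_P = 3/(2*π).

u(x) = -2·x·(3/2 − x), so u'(x) = 4*x - 3.
u(x) = -2·x·(3/2 − x) vanishes at x = 0 and x = 3/2, so u ∈ H^1_0(0, 3/2). Differentiate via the product rule and integrate the resulting polynomials term by term.
  ∫_0^3/2 u² dx = ∫_0^3/2 (4*x^4 - 12*x^3 + 9*x^2) dx. Term by term:
    ∫_0^3/2 4*x^4 dx = 243/40;  ∫_0^3/2 -12*x^3 dx = -243/16;  ∫_0^3/2 9*x^2 dx = 81/8.
  Sum: 243/40 − 243/16 + 81/8 = 81/80.
  ∫_0^3/2 (u')² dx = ∫_0^3/2 (16*x^2 - 24*x + 9) dx. Term by term:
    ∫_0^3/2 16*x^2 dx = 18;  ∫_0^3/2 -24*x dx = -27;  ∫_0^3/2 9 dx = 27/2.
  Sum: 18 − 27 + 27/2 = 9/2.
∫_0^3/2 u² dx = 81/80, so ||u||_L² = 9*sqrt(5)/20.
∫_0^3/2 (u')² dx = 9/2, so ||u'||_L² = 3*sqrt(2)/2.
Ratio ||u||_L² / ||u'||_L² = 3*sqrt(10)/20.
Sharp Poincaré constant on H^1_0(0, 3/2) is C_P = L/π = 3/(2*π), achieved by sin(2*π/3·x).
A polynomial bump cannot attain the sharp Poincaré constant (only the first sine eigenfunction does), so the ratio is strictly less than C_P, consistent with ||u||_L² ≤ C_P ||u'||_L².


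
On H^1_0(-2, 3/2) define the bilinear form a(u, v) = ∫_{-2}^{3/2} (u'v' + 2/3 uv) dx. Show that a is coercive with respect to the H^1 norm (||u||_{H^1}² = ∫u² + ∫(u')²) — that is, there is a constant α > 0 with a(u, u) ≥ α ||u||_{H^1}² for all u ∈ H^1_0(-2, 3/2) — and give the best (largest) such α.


α = 2*(49 + 6*π^2)/(3*(4*π^2 + 49))

Coercivity of a(·,·) on H^1_0(-2, 3/2) means a(u, u) ≥ α ||u||_{H^1}² for every u ∈ H^1_0.
The interval has length L = 7/2, and Poincaré/coercivity depend only on L. Here a(u, u) = ∫(u')² + (2/3)·∫u².
Here 0 < c = 2/3 < 1. The condition a(u,u) ≥ α||u||_{H^1}² reads (1−α)∫(u')² ≥ (α−c)∫u². Any admissible α is ≤ 1 (rapidly oscillating u have ∫u²/∫(u')² → 0), and α = 1 would force 0 ≥ (1−c)∫u², impossible since c < 1; so 1−α > 0. By the sharp Poincaré inequality on H^1_0 of an interval of length L, ∫(u')² ≥ (π/L)²∫u² with equality for the first sine mode sin(π(x−x₀)/L) (x₀ the left endpoint), so the inequality holds for all u iff (1−α)(π/L)² ≥ α − c, i.e. α ≤ ((π/L)² + c)/((π/L)² + 1) = (1 + c(L/π)²)/(1 + (L/π)²). With (π/L)² = 4*π^2/49 and c = 2/3, the largest admissible constant is α = ((π/L)² + c)/((π/L)² + 1).
Simplifying, α = 2*(49 + 6*π^2)/(3*(4*π^2 + 49)).


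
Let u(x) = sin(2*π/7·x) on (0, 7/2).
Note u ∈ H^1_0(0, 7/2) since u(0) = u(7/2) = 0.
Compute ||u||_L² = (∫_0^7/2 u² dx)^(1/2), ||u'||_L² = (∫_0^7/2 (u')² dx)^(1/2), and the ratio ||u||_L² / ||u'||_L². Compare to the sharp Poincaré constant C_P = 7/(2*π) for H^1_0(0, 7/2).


||u||_L² / ||u'||_L² = 7/(2*π) = C_P.

u(x) = sin(2*π/7·x), so u'(x) = 2*π*cos(2*π*x/7)/7.
Writing u(x) = A·sin(kπx/L) with A = 1 and k = 1, use ∫_0^L sin²(kπx/L) dx = L/2 and ∫_0^L cos²(kπx/L) dx = L/2.
u² = 1·sin²(2*π/7·x) and (u')² = 4*π^2/49·cos²(2*π/7·x), and each of sin², cos² integrates to L/2 = 7/4 over (0, 7/2).
∫_0^7/2 u² dx = 7/4, so ||u||_L² = sqrt(7)/2.
∫_0^7/2 (u')² dx = π^2/7, so ||u'||_L² = sqrt(7)*π/7.
Ratio ||u||_L² / ||u'||_L² = 7/(2*π).
Sharp Poincaré constant on H^1_0(0, 7/2) is C_P = L/π = 7/(2*π), achieved by sin(2*π/7·x).
This is the k = 1 eigenfunction (up to amplitude), so the ratio equals the sharp Poincaré constant exactly.


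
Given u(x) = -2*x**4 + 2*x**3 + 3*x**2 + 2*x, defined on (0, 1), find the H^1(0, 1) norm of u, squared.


||u||_{H^1}^2 = 1523/45

The H^1 norm (squared) on an interval (0, L) is
  ||u||_{H^1}^2 = ∫_0^L u(x)^2 dx + ∫_0^L u'(x)^2 dx.
Compute u'(x) = -8*x**3 + 6*x**2 + 6*x + 2.
Then u(x)^2 = 4*x**8 - 8*x**7 - 8*x**6 + 4*x**5 + 17*x**4 + 12*x**3 + 4*x**2 and u'(x)^2 = 64*x**6 - 96*x**5 - 60*x**4 + 40*x**3 + 60*x**2 + 24*x + 4.
Integrate each monomial from 0 to 1 using ∫_0^1 c·x^n dx = c·1^(n+1)/(n+1):
  ∫_0^1 u(x)^2 dx = ∫_0^1 (4*x^8 - 8*x^7 - 8*x^6 + 4*x^5 + 17*x^4 + 12*x^3 + 4*x^2) dx. Term by term:
    ∫_0^1 4*x^8 dx = 4/9;  ∫_0^1 -8*x^7 dx = -1;  ∫_0^1 -8*x^6 dx = -8/7;
    ∫_0^1 4*x^5 dx = 2/3;  ∫_0^1 17*x^4 dx = 17/5;  ∫_0^1 12*x^3 dx = 3;
    ∫_0^1 4*x^2 dx = 4/3.
  Sum: 4/9 − 1 − 8/7 + 2/3 + 17/5 + 3 + 4/3 = 2111/315.
  ∫_0^1 u'(x)^2 dx = ∫_0^1 (64*x^6 - 96*x^5 - 60*x^4 + 40*x^3 + 60*x^2 + 24*x + 4) dx. Term by term:
    ∫_0^1 64*x^6 dx = 64/7;  ∫_0^1 -96*x^5 dx = -16;  ∫_0^1 -60*x^4 dx = -12;
    ∫_0^1 40*x^3 dx = 10;  ∫_0^1 60*x^2 dx = 20;  ∫_0^1 24*x dx = 12;
    ∫_0^1 4 dx = 4.
  Sum: 64/7 − 16 − 12 + 10 + 20 + 12 + 4 = 190/7.
Adding: ||u||_{H^1}^2 = 2111/315 + 190/7 = 1523/45.


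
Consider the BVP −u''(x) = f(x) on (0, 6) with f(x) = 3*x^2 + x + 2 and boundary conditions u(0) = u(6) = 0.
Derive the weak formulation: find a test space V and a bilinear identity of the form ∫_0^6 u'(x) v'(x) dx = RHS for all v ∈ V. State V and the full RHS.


V = H^1_0(0, 6) (so v(0) = v(6) = 0); weak form: ∫_0^6 u'v' dx = ∫_0^6 (3*x^2 + x + 2) v dx for all v ∈ V.

Multiply both sides by a test function v and integrate from 0 to 6:
  ∫_0^6 −u''(x) v(x) dx = ∫_0^6 f(x) v(x) dx.
Integrate the LHS by parts once:
  ∫_0^6 −u'' v dx = −[u'(x) v(x)]_0^6 + ∫_0^6 u'(x) v'(x) dx.
Thus ∫_0^6 u'(x) v'(x) dx = ∫_0^6 f(x) v(x) dx + [u'(x) v(x)]_0^6.
Choose V so that boundary terms are either known or forced to vanish.
u is Dirichlet: u(0) = u(6) = 0. Let V = H^1_0(0, 6); then v(0) = v(6) = 0, and [u' v]_0^6 = 0.
Weak formulation: find u (satisfying any essential BC) such that ∫_0^6 u'(x) v'(x) dx = ∫_0^6 f v dx for all v ∈ V.
Substituting f(x) = 3*x^2 + x + 2, the right-hand side is ∫_0^6 (3*x^2 + x + 2) v dx.


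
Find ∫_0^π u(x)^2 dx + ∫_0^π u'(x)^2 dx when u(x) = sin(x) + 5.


||u||_{H^1(0,π)}^2 = 20 + 26*π

u'(x) = cos(x).
Expand u² and (u')² and integrate term by term on (0, π), using: for integers n ≥ 1, ∫_0^π sin²(nx) dx = ∫_0^π cos²(nx) dx = π/2; for n ≠ n', ∫_0^π sin(nx)sin(n'x) dx = ∫_0^π cos(nx)cos(n'x) dx = 0; and by product-to-sum, ∫_0^π sin(nx)cos(n'x) dx = ½∫_0^π [sin((n+n')x) + sin((n−n')x)] dx, which is 0 when n+n' is even and 2n/(n²−n'²) when n+n' is odd (it need not vanish on (0, π)). For the constant mode: ∫_0^π 1 dx = π, ∫_0^π cos(nx) dx = 0, ∫_0^π sin(nx) dx = (1−(−1)^n)/n.
  u² squared terms: (5)²·∫1 dx = 25·π = 25*π;  (1)²·∫sin(x)² dx = 1·π/2 = π/2.
  u² cross terms: 2·(5)·(1)·∫1·sin(x) dx = 10·(2) = 20.
  So ∫_0^π u² dx = 25*π + π/2 + 20 = 20 + 51*π/2.
  (u')² squared terms: (1)²·∫cos(x)² dx = 1·π/2 = π/2.
  So ∫_0^π (u')² dx = π/2.
||u||_{H^1}^2 = (20 + 51*π/2) + (π/2) = 20 + 26*π.


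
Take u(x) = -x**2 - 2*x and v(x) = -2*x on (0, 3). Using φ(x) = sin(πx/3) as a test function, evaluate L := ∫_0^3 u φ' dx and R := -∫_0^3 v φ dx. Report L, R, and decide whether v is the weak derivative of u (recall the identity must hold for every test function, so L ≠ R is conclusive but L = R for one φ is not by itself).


LHS = 30/π, RHS = 18/π. No, v is not the weak derivative of u.

u(x) = -x**2 - 2*x, classical derivative u'(x) = -2*x - 2.
φ(x) = sin(πx/3), so φ'(x) = π*cos(π*x/3)/3.
Note φ(0) = φ(3) = 0, so the boundary term u·φ vanishes.
LHS = ∫_0^3 u(x) φ'(x) dx = ∫_0^3 (-π*x^2*cos(π*x/3)/3 - 2*π*x*cos(π*x/3)/3) dx. Term by term:
  ∫_0^3 -2*π*x*cos(π*x/3)/3 dx = 12/π;  ∫_0^3 -π*x^2*cos(π*x/3)/3 dx = 18/π.
Sum: 12/π + 18/π = 30/π.
So LHS = 30/π.
∫_0^3 v(x) φ(x) dx = ∫_0^3 (-2*x*sin(π*x/3)) dx. Term by term:
  ∫_0^3 -2*x*sin(π*x/3) dx = -18/π.
So RHS = -∫_0^3 v(x) φ(x) dx = 18/π.
LHS − RHS = 12/π ≠ 0, so the identity fails.
(For a valid weak derivative the identity must hold for EVERY test function, in particular this one. The failure shows v is NOT the weak derivative of u.)
Correct weak derivative would be u'(x) = -2*x - 2.


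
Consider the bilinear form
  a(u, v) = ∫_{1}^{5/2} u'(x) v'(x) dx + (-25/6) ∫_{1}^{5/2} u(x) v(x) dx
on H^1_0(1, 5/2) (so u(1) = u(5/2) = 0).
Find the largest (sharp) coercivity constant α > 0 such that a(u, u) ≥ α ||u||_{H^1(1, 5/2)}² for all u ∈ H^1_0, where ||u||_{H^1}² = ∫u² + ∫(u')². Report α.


α = (-75 + 8*π^2)/(2*(9 + 4*π^2))

Coercivity of a(·,·) on H^1_0(1, 5/2) means a(u, u) ≥ α ||u||_{H^1}² for every u ∈ H^1_0.
The interval has length L = 3/2, and Poincaré/coercivity depend only on L. Here a(u, u) = ∫(u')² + (-25/6)·∫u².
Here c = -25/6 < 0 with |c| < (π/L)² = 4*π^2/9, so coercivity still holds. The condition a(u,u) ≥ α||u||_{H^1}² reads (1−α)∫(u')² ≥ (α−c)∫u². Any admissible α is ≤ 1 (rapidly oscillating u have ∫u²/∫(u')² → 0), and α = 1 would force 0 ≥ (1−c)∫u², impossible since c < 1; so 1−α > 0. By the sharp Poincaré inequality on H^1_0 of an interval of length L, ∫(u')² ≥ (π/L)²∫u² with equality for the first sine mode sin(π(x−x₀)/L) (x₀ the left endpoint), so the inequality holds for all u iff (1−α)(π/L)² ≥ α − c, i.e. α ≤ ((π/L)² + c)/((π/L)² + 1) = (1 + c(L/π)²)/(1 + (L/π)²). (Direct route, valid since c ≤ 0: Poincaré gives c∫u² ≥ c(L/π)²∫(u')², so a(u,u) ≥ (1 + c(L/π)²)∫(u')², while ||u||_{H^1}² ≤ (1 + (L/π)²)∫(u')²; dividing yields the same α.) With (π/L)² = 4*π^2/9 and c = -25/6, the largest admissible constant is α = ((π/L)² + c)/((π/L)² + 1).
Simplifying, α = (-75 + 8*π^2)/(2*(9 + 4*π^2)).
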